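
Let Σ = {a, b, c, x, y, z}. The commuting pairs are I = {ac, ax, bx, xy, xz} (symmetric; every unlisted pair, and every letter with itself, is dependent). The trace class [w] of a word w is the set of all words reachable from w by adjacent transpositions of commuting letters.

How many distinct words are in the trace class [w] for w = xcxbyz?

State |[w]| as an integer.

4

piece 0:x — minimal
piece 1:c rests on {0:x}
piece 2:x rests on {1:c}
piece 3:b rests on {1:c}
piece 4:y rests on {3:b}
piece 5:z rests on {4:y}
minimal pieces: {0:x}
ways to finish when only these pieces remain (= sum over removing one remaining piece with nothing left below it):
  1 left: {2}→1  {5}→1
  2 left: {2,5}→2  {4,5}→1
  3 left: {2,4,5}→3  {3,4,5}→1
  4 left: {2,3,4,5}→4
  placing 0:x first → 4 extensions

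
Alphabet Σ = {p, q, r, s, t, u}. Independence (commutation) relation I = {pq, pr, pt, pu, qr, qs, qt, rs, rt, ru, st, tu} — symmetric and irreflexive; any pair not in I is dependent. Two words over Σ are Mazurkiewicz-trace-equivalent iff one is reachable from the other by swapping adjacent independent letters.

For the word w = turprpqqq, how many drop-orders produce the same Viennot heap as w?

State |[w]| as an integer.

3780

0(t) covers ∅
1(u) covers ∅
2(r) covers ∅
3(p) covers ∅
4(r) covers 2:r
5(p) covers 3:p
6(q) covers 1:u
7(q) covers 6:q
8(q) covers 7:q
floor of heap: 0:t, 1:u, 2:r, 3:p
completions by unplaced set U, small U first (add the entries for U minus each lowest piece of U):
  |U|=1: {0}:1  {4}:1  {5}:1  {8}:1
  |U|=2: {0,4}:2  {0,5}:2  {0,8}:2  {2,4}:1  {3,5}:1  {4,5}:2  {4,8}:2  {5,8}:2  {7,8}:1
  |U|=3: {0,2,4}:3  {0,3,5}:3  {0,4,5}:6  {0,4,8}:6  {0,5,8}:6  {0,7,8}:3  {2,4,5}:3  {2,4,8}:3  {3,4,5}:3  {3,5,8}:3  {4,5,8}:6  {4,7,8}:3  {5,7,8}:3  {6,7,8}:1
  |U|=4: {0,2,4,5}:12  {0,2,4,8}:12  {0,3,4,5}:12  {0,3,5,8}:12  {0,4,5,8}:24  {0,4,7,8}:12  {0,5,7,8}:12  {0,6,7,8}:4  {1,6,7,8}:1  {2,3,4,5}:6  {2,4,5,8}:12  {2,4,7,8}:6  {3,4,5,8}:12  {3,5,7,8}:6  {4,5,7,8}:12  {4,6,7,8}:4  {5,6,7,8}:4
  |U|=5: {0,1,6,7,8}:5  {0,2,3,4,5}:30  {0,2,4,5,8}:60  {0,2,4,7,8}:30  {0,3,4,5,8}:60  {0,3,5,7,8}:30  {0,4,5,7,8}:60  {0,4,6,7,8}:20  {0,5,6,7,8}:20  {1,4,6,7,8}:5  {1,5,6,7,8}:5  {2,3,4,5,8}:30  {2,4,5,7,8}:30  {2,4,6,7,8}:10  {3,4,5,7,8}:30  {3,5,6,7,8}:10  {4,5,6,7,8}:20
  |U|=6: {0,1,4,6,7,8}:30  {0,1,5,6,7,8}:30  {0,2,3,4,5,8}:180  {0,2,4,5,7,8}:180  {0,2,4,6,7,8}:60  {0,3,4,5,7,8}:180  {0,3,5,6,7,8}:60  {0,4,5,6,7,8}:120  {1,2,4,6,7,8}:15  {1,3,5,6,7,8}:15  {1,4,5,6,7,8}:30  {2,3,4,5,7,8}:90  {2,4,5,6,7,8}:60  {3,4,5,6,7,8}:60
  |U|=7: {0,1,2,4,6,7,8}:105  {0,1,3,5,6,7,8}:105  {0,1,4,5,6,7,8}:210  {0,2,3,4,5,7,8}:630  {0,2,4,5,6,7,8}:420  {0,3,4,5,6,7,8}:420  {1,2,4,5,6,7,8}:105  {1,3,4,5,6,7,8}:105  {2,3,4,5,6,7,8}:210
  start at 0(t): 420
  start at 1(u): 1680
  start at 2(r): 840
  start at 3(p): 840
sum over floor = 3780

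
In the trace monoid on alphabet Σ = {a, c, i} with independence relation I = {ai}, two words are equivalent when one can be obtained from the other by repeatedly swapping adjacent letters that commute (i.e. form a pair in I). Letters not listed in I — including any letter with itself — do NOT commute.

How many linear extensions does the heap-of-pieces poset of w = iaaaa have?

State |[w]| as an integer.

drop 0:i onto floor
drop 1:a onto floor
drop 2:a onto {1:a}
drop 3:a onto {2:a}
drop 4:a onto {3:a}
ground layer = {0:i, 1:a}
drop-orders for the pieces not yet dropped (sum over which currently-grounded one goes next):
  1 to go: {0} 1  {4} 1
  2 to go: {0,4} 2  {3,4} 1
  3 to go: {0,3,4} 3  {2,3,4} 1
  if 0:i drops first: 1 orders
  if 1:a drops first: 4 orders
heap linearizations: 5

5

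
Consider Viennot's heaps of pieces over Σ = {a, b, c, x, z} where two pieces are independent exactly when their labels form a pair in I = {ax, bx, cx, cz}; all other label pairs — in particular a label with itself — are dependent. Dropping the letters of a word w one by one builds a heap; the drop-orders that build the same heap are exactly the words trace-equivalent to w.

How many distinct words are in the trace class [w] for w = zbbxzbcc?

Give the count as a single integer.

0(z) covers ∅
1(b) covers 0:z
2(b) covers 1:b
3(x) covers 0:z
4(z) covers 2:b, 3:x
5(b) covers 4:z
6(c) covers 5:b
7(c) covers 6:c
floor of heap: 0:z
completions by unplaced set U, small U first (add the entries for U minus each lowest piece of U):
  |U|=1: {7}:1
  |U|=2: {6,7}:1
  |U|=3: {5,6,7}:1
  |U|=4: {4,5,6,7}:1
  |U|=5: {2,4,5,6,7}:1  {3,4,5,6,7}:1
  |U|=6: {1,2,4,5,6,7}:1  {2,3,4,5,6,7}:2
  start at 0(z): 3

3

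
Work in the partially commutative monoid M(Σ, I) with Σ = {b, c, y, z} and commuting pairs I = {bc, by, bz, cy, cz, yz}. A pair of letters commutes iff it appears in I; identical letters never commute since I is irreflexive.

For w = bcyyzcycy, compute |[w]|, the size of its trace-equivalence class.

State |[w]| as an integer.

2520

piece 0:b — minimal
piece 1:c — minimal
piece 2:y — minimal
piece 3:y rests on {2:y}
piece 4:z — minimal
piece 5:c rests on {1:c}
piece 6:y rests on {3:y}
piece 7:c rests on {5:c}
piece 8:y rests on {6:y}
minimal pieces: {0:b, 1:c, 2:y, 4:z}
ways to finish when only these pieces remain (= sum over removing one remaining piece with nothing left below it):
  1 left: {0}→1  {4}→1  {7}→1  {8}→1
  2 left: {0,4}→2  {0,7}→2  {0,8}→2  {4,7}→2  {4,8}→2  {5,7}→1  {6,8}→1  {7,8}→2
  3 left: {0,4,7}→6  {0,4,8}→6  {0,5,7}→3  {0,6,8}→3  {0,7,8}→6  {1,5,7}→1  {3,6,8}→1  {4,5,7}→3  {4,6,8}→3  {4,7,8}→6  {5,7,8}→3  {6,7,8}→3
  4 left: {0,1,5,7}→4  {0,3,6,8}→4  {0,4,5,7}→12  {0,4,6,8}→12  {0,4,7,8}→24  {0,5,7,8}→12  {0,6,7,8}→12  {1,4,5,7}→4  {1,5,7,8}→4  {2,3,6,8}→1  {3,4,6,8}→4  {3,6,7,8}→4  {4,5,7,8}→12  {4,6,7,8}→12  {5,6,7,8}→6
  5 left: {0,1,4,5,7}→20  {0,1,5,7,8}→20  {0,2,3,6,8}→5  {0,3,4,6,8}→20  {0,3,6,7,8}→20  {0,4,5,7,8}→60  {0,4,6,7,8}→60  {0,5,6,7,8}→30  {1,4,5,7,8}→20  {1,5,6,7,8}→10  {2,3,4,6,8}→5  {2,3,6,7,8}→5  {3,4,6,7,8}→20  {3,5,6,7,8}→10  {4,5,6,7,8}→30
  6 left: {0,1,4,5,7,8}→120  {0,1,5,6,7,8}→60  {0,2,3,4,6,8}→30  {0,2,3,6,7,8}→30  {0,3,4,6,7,8}→120  {0,3,5,6,7,8}→60  {0,4,5,6,7,8}→180  {1,3,5,6,7,8}→20  {1,4,5,6,7,8}→60  {2,3,4,6,7,8}→30  {2,3,5,6,7,8}→15  {3,4,5,6,7,8}→60
  7 left: {0,1,3,5,6,7,8}→140  {0,1,4,5,6,7,8}→420  {0,2,3,4,6,7,8}→210  {0,2,3,5,6,7,8}→105  {0,3,4,5,6,7,8}→420  {1,2,3,5,6,7,8}→35  {1,3,4,5,6,7,8}→140  {2,3,4,5,6,7,8}→105
  placing 0:b first → 280 extensions
  placing 1:c first → 840 extensions
  placing 2:y first → 1120 extensions
  placing 4:z first → 280 extensions
total linear extensions = 2520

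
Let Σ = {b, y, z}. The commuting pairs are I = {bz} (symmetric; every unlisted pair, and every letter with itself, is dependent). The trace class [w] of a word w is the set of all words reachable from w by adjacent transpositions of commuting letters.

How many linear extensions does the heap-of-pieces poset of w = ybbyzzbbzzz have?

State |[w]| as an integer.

piece 0:y — minimal
piece 1:b rests on {0:y}
piece 2:b rests on {1:b}
piece 3:y rests on {2:b}
piece 4:z rests on {3:y}
piece 5:z rests on {4:z}
piece 6:b rests on {3:y}
piece 7:b rests on {6:b}
piece 8:z rests on {5:z}
piece 9:z rests on {8:z}
piece 10:z rests on {9:z}
minimal pieces: {0:y}
ways to finish when only these pieces remain (= sum over removing one remaining piece with nothing left below it):
  1 left: {7}→1  {10}→1
  2 left: {6,7}→1  {7,10}→2  {9,10}→1
  3 left: {6,7,10}→3  {7,9,10}→3  {8,9,10}→1
  4 left: {5,8,9,10}→1  {6,7,9,10}→6  {7,8,9,10}→4
  5 left: {4,5,8,9,10}→1  {5,7,8,9,10}→5  {6,7,8,9,10}→10
  6 left: {4,5,7,8,9,10}→6  {5,6,7,8,9,10}→15
  7 left: {4,5,6,7,8,9,10}→21
  8 left: {3,4,5,6,7,8,9,10}→21
  9 left: {2,3,4,5,6,7,8,9,10}→21
  placing 0:y first → 21 extensions

21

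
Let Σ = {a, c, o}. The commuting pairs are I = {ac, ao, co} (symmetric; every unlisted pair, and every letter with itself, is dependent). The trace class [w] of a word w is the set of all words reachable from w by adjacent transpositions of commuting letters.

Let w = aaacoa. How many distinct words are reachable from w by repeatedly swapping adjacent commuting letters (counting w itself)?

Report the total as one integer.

30

drop 0:a onto floor
drop 1:a onto {0:a}
drop 2:a onto {1:a}
drop 3:c onto floor
drop 4:o onto floor
drop 5:a onto {2:a}
ground layer = {0:a, 3:c, 4:o}
drop-orders for the pieces not yet dropped (sum over which currently-grounded one goes next):
  1 to go: {3} 1  {4} 1  {5} 1
  2 to go: {2,5} 1  {3,4} 2  {3,5} 2  {4,5} 2
  3 to go: {1,2,5} 1  {2,3,5} 3  {2,4,5} 3  {3,4,5} 6
  4 to go: {0,1,2,5} 1  {1,2,3,5} 4  {1,2,4,5} 4  {2,3,4,5} 12
  if 0:a drops first: 20 orders
  if 3:c drops first: 5 orders
  if 4:o drops first: 5 orders
heap linearizations: 30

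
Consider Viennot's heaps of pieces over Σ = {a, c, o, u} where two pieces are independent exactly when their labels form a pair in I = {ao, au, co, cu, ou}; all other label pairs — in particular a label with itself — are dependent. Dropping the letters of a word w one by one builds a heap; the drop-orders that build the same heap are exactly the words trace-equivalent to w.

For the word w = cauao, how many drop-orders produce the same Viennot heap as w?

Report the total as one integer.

drop 0:c onto floor
drop 1:a onto {0:c}
drop 2:u onto floor
drop 3:a onto {1:a}
drop 4:o onto floor
ground layer = {0:c, 2:u, 4:o}
drop-orders for the pieces not yet dropped (sum over which currently-grounded one goes next):
  1 to go: {2} 1  {3} 1  {4} 1
  2 to go: {1,3} 1  {2,3} 2  {2,4} 2  {3,4} 2
  3 to go: {0,1,3} 1  {1,2,3} 3  {1,3,4} 3  {2,3,4} 6
  if 0:c drops first: 12 orders
  if 2:u drops first: 4 orders
  if 4:o drops first: 4 orders
heap linearizations: 20

20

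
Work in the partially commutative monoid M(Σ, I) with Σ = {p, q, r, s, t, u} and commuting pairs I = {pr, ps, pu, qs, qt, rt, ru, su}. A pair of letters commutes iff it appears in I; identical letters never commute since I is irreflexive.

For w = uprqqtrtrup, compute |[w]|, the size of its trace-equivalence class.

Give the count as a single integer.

piece 0:u — minimal
piece 1:p — minimal
piece 2:r — minimal
piece 3:q rests on {0:u, 1:p, 2:r}
piece 4:q rests on {3:q}
piece 5:t rests on {0:u, 1:p}
piece 6:r rests on {4:q}
piece 7:t rests on {5:t}
piece 8:r rests on {6:r}
piece 9:u rests on {4:q, 7:t}
piece 10:p rests on {4:q, 7:t}
minimal pieces: {0:u, 1:p, 2:r}
ways to finish when only these pieces remain (= sum over removing one remaining piece with nothing left below it):
  1 left: {8}→1  {9}→1  {10}→1
  2 left: {6,8}→1  {8,9}→2  {8,10}→2  {9,10}→2
  3 left: {6,8,9}→3  {6,8,10}→3  {7,9,10}→2  {8,9,10}→6
  4 left: {5,7,9,10}→2  {6,8,9,10}→12  {7,8,9,10}→8
  5 left: {4,6,8,9,10}→12  {5,7,8,9,10}→10  {6,7,8,9,10}→20
  6 left: {3,4,6,8,9,10}→12  {4,6,7,8,9,10}→32  {5,6,7,8,9,10}→30
  7 left: {2,3,4,6,8,9,10}→12  {3,4,6,7,8,9,10}→44  {4,5,6,7,8,9,10}→62
  8 left: {2,3,4,6,7,8,9,10}→56  {3,4,5,6,7,8,9,10}→106
  9 left: {0,3,4,5,6,7,8,9,10}→106  {1,3,4,5,6,7,8,9,10}→106  {2,3,4,5,6,7,8,9,10}→162
  placing 0:u first → 268 extensions
  placing 1:p first → 268 extensions
  placing 2:r first → 212 extensions
total linear extensions = 748

748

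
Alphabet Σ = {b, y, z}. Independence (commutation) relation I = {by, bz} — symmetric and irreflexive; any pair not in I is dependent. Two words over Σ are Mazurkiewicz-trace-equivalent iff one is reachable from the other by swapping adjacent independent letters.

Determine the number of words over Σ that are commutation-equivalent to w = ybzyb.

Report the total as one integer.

10

drop 0:y onto floor
drop 1:b onto floor
drop 2:z onto {0:y}
drop 3:y onto {2:z}
drop 4:b onto {1:b}
ground layer = {0:y, 1:b}
drop-orders for the pieces not yet dropped (sum over which currently-grounded one goes next):
  1 to go: {3} 1  {4} 1
  2 to go: {1,4} 1  {2,3} 1  {3,4} 2
  3 to go: {0,2,3} 1  {1,3,4} 3  {2,3,4} 3
  if 0:y drops first: 6 orders
  if 1:b drops first: 4 orders
heap linearizations: 10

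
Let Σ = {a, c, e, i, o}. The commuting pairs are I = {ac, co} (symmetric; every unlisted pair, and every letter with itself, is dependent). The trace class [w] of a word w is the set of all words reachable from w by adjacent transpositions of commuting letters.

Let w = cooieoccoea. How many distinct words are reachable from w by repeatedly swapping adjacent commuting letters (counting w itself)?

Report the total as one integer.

piece 0:c — minimal
piece 1:o — minimal
piece 2:o rests on {1:o}
piece 3:i rests on {0:c, 2:o}
piece 4:e rests on {3:i}
piece 5:o rests on {4:e}
piece 6:c rests on {4:e}
piece 7:c rests on {6:c}
piece 8:o rests on {5:o}
piece 9:e rests on {7:c, 8:o}
piece 10:a rests on {9:e}
minimal pieces: {0:c, 1:o}
ways to finish when only these pieces remain (= sum over removing one remaining piece with nothing left below it):
  1 left: {10}→1
  2 left: {9,10}→1
  3 left: {7,9,10}→1  {8,9,10}→1
  4 left: {5,8,9,10}→1  {6,7,9,10}→1  {7,8,9,10}→2
  5 left: {5,7,8,9,10}→3  {6,7,8,9,10}→3
  6 left: {5,6,7,8,9,10}→6
  7 left: {4,5,6,7,8,9,10}→6
  8 left: {3,4,5,6,7,8,9,10}→6
  9 left: {0,3,4,5,6,7,8,9,10}→6  {2,3,4,5,6,7,8,9,10}→6
  placing 0:c first → 6 extensions
  placing 1:o first → 12 extensions
total linear extensions = 18

18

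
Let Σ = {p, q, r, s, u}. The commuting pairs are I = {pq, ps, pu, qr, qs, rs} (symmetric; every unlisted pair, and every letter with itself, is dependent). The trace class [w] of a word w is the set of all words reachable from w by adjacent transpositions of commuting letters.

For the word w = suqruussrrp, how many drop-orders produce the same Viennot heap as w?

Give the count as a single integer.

20

0(s) covers ∅
1(u) covers 0:s
2(q) covers 1:u
3(r) covers 1:u
4(u) covers 2:q, 3:r
5(u) covers 4:u
6(s) covers 5:u
7(s) covers 6:s
8(r) covers 5:u
9(r) covers 8:r
10(p) covers 9:r
floor of heap: 0:s
completions by unplaced set U, small U first (add the entries for U minus each lowest piece of U):
  |U|=1: {7}:1  {10}:1
  |U|=2: {6,7}:1  {7,10}:2  {9,10}:1
  |U|=3: {6,7,10}:3  {7,9,10}:3  {8,9,10}:1
  |U|=4: {6,7,9,10}:6  {7,8,9,10}:4
  |U|=5: {6,7,8,9,10}:10
  |U|=6: {5,6,7,8,9,10}:10
  |U|=7: {4,5,6,7,8,9,10}:10
  |U|=8: {2,4,5,6,7,8,9,10}:10  {3,4,5,6,7,8,9,10}:10
  |U|=9: {2,3,4,5,6,7,8,9,10}:20
  start at 0(s): 20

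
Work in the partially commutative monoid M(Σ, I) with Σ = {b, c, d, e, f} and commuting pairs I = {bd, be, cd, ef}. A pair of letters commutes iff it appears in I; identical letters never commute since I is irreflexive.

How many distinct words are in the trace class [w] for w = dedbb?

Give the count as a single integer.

0(d) covers ∅
1(e) covers 0:d
2(d) covers 1:e
3(b) covers ∅
4(b) covers 3:b
floor of heap: 0:d, 3:b
completions by unplaced set U, small U first (add the entries for U minus each lowest piece of U):
  |U|=1: {2}:1  {4}:1
  |U|=2: {1,2}:1  {2,4}:2  {3,4}:1
  |U|=3: {0,1,2}:1  {1,2,4}:3  {2,3,4}:3
  start at 0(d): 6
  start at 3(b): 4
sum over floor = 10

10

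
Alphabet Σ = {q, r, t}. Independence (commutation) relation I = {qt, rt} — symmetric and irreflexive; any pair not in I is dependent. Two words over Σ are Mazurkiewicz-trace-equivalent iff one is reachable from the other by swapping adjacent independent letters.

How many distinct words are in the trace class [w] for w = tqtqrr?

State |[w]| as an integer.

15

drop 0:t onto floor
drop 1:q onto floor
drop 2:t onto {0:t}
drop 3:q onto {1:q}
drop 4:r onto {3:q}
drop 5:r onto {4:r}
ground layer = {0:t, 1:q}
drop-orders for the pieces not yet dropped (sum over which currently-grounded one goes next):
  1 to go: {2} 1  {5} 1
  2 to go: {0,2} 1  {2,5} 2  {4,5} 1
  3 to go: {0,2,5} 3  {2,4,5} 3  {3,4,5} 1
  4 to go: {0,2,4,5} 6  {1,3,4,5} 1  {2,3,4,5} 4
  if 0:t drops first: 5 orders
  if 1:q drops first: 10 orders
heap linearizations: 15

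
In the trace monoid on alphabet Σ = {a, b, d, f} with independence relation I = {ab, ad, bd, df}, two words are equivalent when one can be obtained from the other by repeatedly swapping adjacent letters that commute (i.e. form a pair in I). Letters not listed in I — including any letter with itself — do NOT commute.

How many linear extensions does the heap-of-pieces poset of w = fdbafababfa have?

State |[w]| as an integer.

132

#0=f has no predecessor
#1=d has no predecessor
#2=b depends on [0:f]
#3=a depends on [0:f]
#4=f depends on [2:b, 3:a]
#5=a depends on [4:f]
#6=b depends on [4:f]
#7=a depends on [5:a]
#8=b depends on [6:b]
#9=f depends on [7:a, 8:b]
#10=a depends on [9:f]
sources: [0:f, 1:d]
N(rest) = Σ N(rest − s) over sources s of rest; N(one piece) = 1:
  size 1 → [1]=1  [10]=1
  size 2 → [1,10]=2  [9,10]=1
  size 3 → [1,9,10]=3  [7,9,10]=1  [8,9,10]=1
  size 4 → [1,7,9,10]=4  [1,8,9,10]=4  [5,7,9,10]=1  [6,8,9,10]=1  [7,8,9,10]=2
  size 5 → [1,5,7,9,10]=5  [1,6,8,9,10]=5  [1,7,8,9,10]=10  [5,7,8,9,10]=3  [6,7,8,9,10]=3
  size 6 → [1,5,7,8,9,10]=18  [1,6,7,8,9,10]=18  [5,6,7,8,9,10]=6
  size 7 → [1,5,6,7,8,9,10]=42  [4,5,6,7,8,9,10]=6
  size 8 → [1,4,5,6,7,8,9,10]=48  [2,4,5,6,7,8,9,10]=6  [3,4,5,6,7,8,9,10]=6
  size 9 → [1,2,4,5,6,7,8,9,10]=54  [1,3,4,5,6,7,8,9,10]=54  [2,3,4,5,6,7,8,9,10]=12
  first=0(f) contributes 120
  first=1(d) contributes 12
|[w]| = 132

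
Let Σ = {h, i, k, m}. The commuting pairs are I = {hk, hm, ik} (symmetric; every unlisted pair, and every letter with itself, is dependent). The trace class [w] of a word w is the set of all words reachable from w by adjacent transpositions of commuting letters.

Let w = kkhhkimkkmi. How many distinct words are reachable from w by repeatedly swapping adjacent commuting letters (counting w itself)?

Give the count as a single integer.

20

0(k) covers ∅
1(k) covers 0:k
2(h) covers ∅
3(h) covers 2:h
4(k) covers 1:k
5(i) covers 3:h
6(m) covers 4:k, 5:i
7(k) covers 6:m
8(k) covers 7:k
9(m) covers 8:k
10(i) covers 9:m
floor of heap: 0:k, 2:h
completions by unplaced set U, small U first (add the entries for U minus each lowest piece of U):
  |U|=1: {10}:1
  |U|=2: {9,10}:1
  |U|=3: {8,9,10}:1
  |U|=4: {7,8,9,10}:1
  |U|=5: {6,7,8,9,10}:1
  |U|=6: {4,6,7,8,9,10}:1  {5,6,7,8,9,10}:1
  |U|=7: {1,4,6,7,8,9,10}:1  {3,5,6,7,8,9,10}:1  {4,5,6,7,8,9,10}:2
  |U|=8: {0,1,4,6,7,8,9,10}:1  {1,4,5,6,7,8,9,10}:3  {2,3,5,6,7,8,9,10}:1  {3,4,5,6,7,8,9,10}:3
  |U|=9: {0,1,4,5,6,7,8,9,10}:4  {1,3,4,5,6,7,8,9,10}:6  {2,3,4,5,6,7,8,9,10}:4
  start at 0(k): 10
  start at 2(h): 10
sum over floor = 20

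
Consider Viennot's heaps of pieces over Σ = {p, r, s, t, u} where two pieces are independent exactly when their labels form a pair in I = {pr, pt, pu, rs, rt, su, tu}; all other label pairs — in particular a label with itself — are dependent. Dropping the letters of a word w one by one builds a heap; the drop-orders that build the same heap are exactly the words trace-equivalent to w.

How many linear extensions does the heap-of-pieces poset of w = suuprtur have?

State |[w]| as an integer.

drop 0:s onto floor
drop 1:u onto floor
drop 2:u onto {1:u}
drop 3:p onto {0:s}
drop 4:r onto {2:u}
drop 5:t onto {0:s}
drop 6:u onto {4:r}
drop 7:r onto {6:u}
ground layer = {0:s, 1:u}
drop-orders for the pieces not yet dropped (sum over which currently-grounded one goes next):
  1 to go: {3} 1  {5} 1  {7} 1
  2 to go: {3,5} 2  {3,7} 2  {5,7} 2  {6,7} 1
  3 to go: {0,3,5} 2  {3,5,7} 6  {3,6,7} 3  {4,6,7} 1  {5,6,7} 3
  4 to go: {0,3,5,7} 8  {2,4,6,7} 1  {3,4,6,7} 4  {3,5,6,7} 12  {4,5,6,7} 4
  5 to go: {0,3,5,6,7} 20  {1,2,4,6,7} 1  {2,3,4,6,7} 5  {2,4,5,6,7} 5  {3,4,5,6,7} 20
  6 to go: {0,3,4,5,6,7} 40  {1,2,3,4,6,7} 6  {1,2,4,5,6,7} 6  {2,3,4,5,6,7} 30
  if 0:s drops first: 42 orders
  if 1:u drops first: 70 orders
heap linearizations: 112

112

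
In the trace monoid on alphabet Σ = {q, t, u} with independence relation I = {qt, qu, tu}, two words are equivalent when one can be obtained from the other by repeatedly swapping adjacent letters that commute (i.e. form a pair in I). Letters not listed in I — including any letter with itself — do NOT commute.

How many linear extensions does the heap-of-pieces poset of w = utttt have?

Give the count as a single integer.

5

0(u) covers ∅
1(t) covers ∅
2(t) covers 1:t
3(t) covers 2:t
4(t) covers 3:t
floor of heap: 0:u, 1:t
completions by unplaced set U, small U first (add the entries for U minus each lowest piece of U):
  |U|=1: {0}:1  {4}:1
  |U|=2: {0,4}:2  {3,4}:1
  |U|=3: {0,3,4}:3  {2,3,4}:1
  start at 0(u): 1
  start at 1(t): 4
sum over floor = 5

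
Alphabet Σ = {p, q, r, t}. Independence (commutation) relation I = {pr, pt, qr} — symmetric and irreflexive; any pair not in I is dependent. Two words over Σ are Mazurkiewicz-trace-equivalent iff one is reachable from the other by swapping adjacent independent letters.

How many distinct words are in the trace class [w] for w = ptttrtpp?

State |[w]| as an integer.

56

drop 0:p onto floor
drop 1:t onto floor
drop 2:t onto {1:t}
drop 3:t onto {2:t}
drop 4:r onto {3:t}
drop 5:t onto {4:r}
drop 6:p onto {0:p}
drop 7:p onto {6:p}
ground layer = {0:p, 1:t}
drop-orders for the pieces not yet dropped (sum over which currently-grounded one goes next):
  1 to go: {5} 1  {7} 1
  2 to go: {4,5} 1  {5,7} 2  {6,7} 1
  3 to go: {0,6,7} 1  {3,4,5} 1  {4,5,7} 3  {5,6,7} 3
  4 to go: {0,5,6,7} 4  {2,3,4,5} 1  {3,4,5,7} 4  {4,5,6,7} 6
  5 to go: {0,4,5,6,7} 10  {1,2,3,4,5} 1  {2,3,4,5,7} 5  {3,4,5,6,7} 10
  6 to go: {0,3,4,5,6,7} 20  {1,2,3,4,5,7} 6  {2,3,4,5,6,7} 15
  if 0:p drops first: 21 orders
  if 1:t drops first: 35 orders
heap linearizations: 56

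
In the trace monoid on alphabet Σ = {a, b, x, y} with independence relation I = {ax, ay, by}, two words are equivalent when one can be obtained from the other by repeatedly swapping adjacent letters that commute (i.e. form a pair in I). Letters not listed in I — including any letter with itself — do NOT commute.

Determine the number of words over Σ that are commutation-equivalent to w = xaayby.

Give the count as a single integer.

0(x) covers ∅
1(a) covers ∅
2(a) covers 1:a
3(y) covers 0:x
4(b) covers 0:x, 2:a
5(y) covers 3:y
floor of heap: 0:x, 1:a
completions by unplaced set U, small U first (add the entries for U minus each lowest piece of U):
  |U|=1: {4}:1  {5}:1
  |U|=2: {2,4}:1  {3,5}:1  {4,5}:2
  |U|=3: {1,2,4}:1  {2,4,5}:3  {3,4,5}:3
  |U|=4: {0,3,4,5}:3  {1,2,4,5}:4  {2,3,4,5}:6
  start at 0(x): 10
  start at 1(a): 9
sum over floor = 19

19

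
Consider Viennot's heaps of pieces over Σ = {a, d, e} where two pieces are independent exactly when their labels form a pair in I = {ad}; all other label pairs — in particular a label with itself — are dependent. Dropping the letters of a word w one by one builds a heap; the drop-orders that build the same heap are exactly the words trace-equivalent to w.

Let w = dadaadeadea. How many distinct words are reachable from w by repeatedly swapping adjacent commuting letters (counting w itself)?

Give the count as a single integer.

40

#0=d has no predecessor
#1=a has no predecessor
#2=d depends on [0:d]
#3=a depends on [1:a]
#4=a depends on [3:a]
#5=d depends on [2:d]
#6=e depends on [4:a, 5:d]
#7=a depends on [6:e]
#8=d depends on [6:e]
#9=e depends on [7:a, 8:d]
#10=a depends on [9:e]
sources: [0:d, 1:a]
N(rest) = Σ N(rest − s) over sources s of rest; N(one piece) = 1:
  size 1 → [10]=1
  size 2 → [9,10]=1
  size 3 → [7,9,10]=1  [8,9,10]=1
  size 4 → [7,8,9,10]=2
  size 5 → [6,7,8,9,10]=2
  size 6 → [4,6,7,8,9,10]=2  [5,6,7,8,9,10]=2
  size 7 → [2,5,6,7,8,9,10]=2  [3,4,6,7,8,9,10]=2  [4,5,6,7,8,9,10]=4
  size 8 → [0,2,5,6,7,8,9,10]=2  [1,3,4,6,7,8,9,10]=2  [2,4,5,6,7,8,9,10]=6  [3,4,5,6,7,8,9,10]=6
  size 9 → [0,2,4,5,6,7,8,9,10]=8  [1,3,4,5,6,7,8,9,10]=8  [2,3,4,5,6,7,8,9,10]=12
  first=0(d) contributes 20
  first=1(a) contributes 20
|[w]| = 40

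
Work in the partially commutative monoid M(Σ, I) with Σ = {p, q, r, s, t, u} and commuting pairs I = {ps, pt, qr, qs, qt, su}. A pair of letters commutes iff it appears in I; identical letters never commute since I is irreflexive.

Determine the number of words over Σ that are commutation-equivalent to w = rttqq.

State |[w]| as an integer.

10

0(r) covers ∅
1(t) covers 0:r
2(t) covers 1:t
3(q) covers ∅
4(q) covers 3:q
floor of heap: 0:r, 3:q
completions by unplaced set U, small U first (add the entries for U minus each lowest piece of U):
  |U|=1: {2}:1  {4}:1
  |U|=2: {1,2}:1  {2,4}:2  {3,4}:1
  |U|=3: {0,1,2}:1  {1,2,4}:3  {2,3,4}:3
  start at 0(r): 6
  start at 3(q): 4
sum over floor = 10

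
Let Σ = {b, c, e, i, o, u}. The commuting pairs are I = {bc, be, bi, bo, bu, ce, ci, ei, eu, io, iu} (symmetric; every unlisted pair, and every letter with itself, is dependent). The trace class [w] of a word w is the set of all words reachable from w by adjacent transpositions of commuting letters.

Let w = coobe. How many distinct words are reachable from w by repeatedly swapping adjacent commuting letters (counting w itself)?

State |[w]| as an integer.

5

#0=c has no predecessor
#1=o depends on [0:c]
#2=o depends on [1:o]
#3=b has no predecessor
#4=e depends on [2:o]
sources: [0:c, 3:b]
N(rest) = Σ N(rest − s) over sources s of rest; N(one piece) = 1:
  size 1 → [3]=1  [4]=1
  size 2 → [2,4]=1  [3,4]=2
  size 3 → [1,2,4]=1  [2,3,4]=3
  first=0(c) contributes 4
  first=3(b) contributes 1
|[w]| = 5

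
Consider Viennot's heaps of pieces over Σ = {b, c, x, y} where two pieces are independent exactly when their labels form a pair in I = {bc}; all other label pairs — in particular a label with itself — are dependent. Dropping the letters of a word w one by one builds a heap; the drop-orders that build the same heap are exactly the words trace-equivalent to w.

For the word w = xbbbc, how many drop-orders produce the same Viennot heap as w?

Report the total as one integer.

4

#0=x has no predecessor
#1=b depends on [0:x]
#2=b depends on [1:b]
#3=b depends on [2:b]
#4=c depends on [0:x]
sources: [0:x]
N(rest) = Σ N(rest − s) over sources s of rest; N(one piece) = 1:
  size 1 → [3]=1  [4]=1
  size 2 → [2,3]=1  [3,4]=2
  size 3 → [1,2,3]=1  [2,3,4]=3
  first=0(x) contributes 4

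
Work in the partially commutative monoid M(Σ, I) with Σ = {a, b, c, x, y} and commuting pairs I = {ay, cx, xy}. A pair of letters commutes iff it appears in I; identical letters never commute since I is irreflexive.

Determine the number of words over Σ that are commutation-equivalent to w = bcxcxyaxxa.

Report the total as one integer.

piece 0:b — minimal
piece 1:c rests on {0:b}
piece 2:x rests on {0:b}
piece 3:c rests on {1:c}
piece 4:x rests on {2:x}
piece 5:y rests on {3:c}
piece 6:a rests on {3:c, 4:x}
piece 7:x rests on {6:a}
piece 8:x rests on {7:x}
piece 9:a rests on {8:x}
minimal pieces: {0:b}
ways to finish when only these pieces remain (= sum over removing one remaining piece with nothing left below it):
  1 left: {5}→1  {9}→1
  2 left: {5,9}→2  {8,9}→1
  3 left: {5,8,9}→3  {7,8,9}→1
  4 left: {5,7,8,9}→4  {6,7,8,9}→1
  5 left: {4,6,7,8,9}→1  {5,6,7,8,9}→5
  6 left: {2,4,6,7,8,9}→1  {3,5,6,7,8,9}→5  {4,5,6,7,8,9}→6
  7 left: {1,3,5,6,7,8,9}→5  {2,4,5,6,7,8,9}→7  {3,4,5,6,7,8,9}→11
  8 left: {1,3,4,5,6,7,8,9}→16  {2,3,4,5,6,7,8,9}→18
  placing 0:b first → 34 extensions

34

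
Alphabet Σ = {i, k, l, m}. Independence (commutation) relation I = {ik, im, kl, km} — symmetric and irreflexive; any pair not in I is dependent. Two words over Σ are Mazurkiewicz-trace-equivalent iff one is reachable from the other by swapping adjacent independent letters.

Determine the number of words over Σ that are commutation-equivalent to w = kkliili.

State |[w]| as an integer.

21

#0=k has no predecessor
#1=k depends on [0:k]
#2=l has no predecessor
#3=i depends on [2:l]
#4=i depends on [3:i]
#5=l depends on [4:i]
#6=i depends on [5:l]
sources: [0:k, 2:l]
N(rest) = Σ N(rest − s) over sources s of rest; N(one piece) = 1:
  size 1 → [1]=1  [6]=1
  size 2 → [0,1]=1  [1,6]=2  [5,6]=1
  size 3 → [0,1,6]=3  [1,5,6]=3  [4,5,6]=1
  size 4 → [0,1,5,6]=6  [1,4,5,6]=4  [3,4,5,6]=1
  size 5 → [0,1,4,5,6]=10  [1,3,4,5,6]=5  [2,3,4,5,6]=1
  first=0(k) contributes 6
  first=2(l) contributes 15
|[w]| = 21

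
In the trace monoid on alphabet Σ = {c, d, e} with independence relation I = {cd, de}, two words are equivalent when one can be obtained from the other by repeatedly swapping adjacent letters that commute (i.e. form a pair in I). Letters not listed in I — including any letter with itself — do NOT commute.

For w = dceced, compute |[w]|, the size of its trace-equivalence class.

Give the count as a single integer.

15

#0=d has no predecessor
#1=c has no predecessor
#2=e depends on [1:c]
#3=c depends on [2:e]
#4=e depends on [3:c]
#5=d depends on [0:d]
sources: [0:d, 1:c]
N(rest) = Σ N(rest − s) over sources s of rest; N(one piece) = 1:
  size 1 → [4]=1  [5]=1
  size 2 → [0,5]=1  [3,4]=1  [4,5]=2
  size 3 → [0,4,5]=3  [2,3,4]=1  [3,4,5]=3
  size 4 → [0,3,4,5]=6  [1,2,3,4]=1  [2,3,4,5]=4
  first=0(d) contributes 5
  first=1(c) contributes 10
|[w]| = 15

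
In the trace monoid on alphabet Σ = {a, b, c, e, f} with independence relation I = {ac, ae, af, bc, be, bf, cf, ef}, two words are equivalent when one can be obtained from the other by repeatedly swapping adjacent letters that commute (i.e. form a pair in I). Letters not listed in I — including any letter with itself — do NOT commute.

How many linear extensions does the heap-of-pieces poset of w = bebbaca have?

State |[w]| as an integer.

#0=b has no predecessor
#1=e has no predecessor
#2=b depends on [0:b]
#3=b depends on [2:b]
#4=a depends on [3:b]
#5=c depends on [1:e]
#6=a depends on [4:a]
sources: [0:b, 1:e]
N(rest) = Σ N(rest − s) over sources s of rest; N(one piece) = 1:
  size 1 → [5]=1  [6]=1
  size 2 → [1,5]=1  [4,6]=1  [5,6]=2
  size 3 → [1,5,6]=3  [3,4,6]=1  [4,5,6]=3
  size 4 → [1,4,5,6]=6  [2,3,4,6]=1  [3,4,5,6]=4
  size 5 → [0,2,3,4,6]=1  [1,3,4,5,6]=10  [2,3,4,5,6]=5
  first=0(b) contributes 15
  first=1(e) contributes 6
|[w]| = 21

21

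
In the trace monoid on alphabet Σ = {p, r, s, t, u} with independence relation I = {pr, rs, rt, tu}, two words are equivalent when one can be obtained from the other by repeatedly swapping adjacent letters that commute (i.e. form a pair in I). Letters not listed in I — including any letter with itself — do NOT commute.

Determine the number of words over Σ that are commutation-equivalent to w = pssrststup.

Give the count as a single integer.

15

0(p) covers ∅
1(s) covers 0:p
2(s) covers 1:s
3(r) covers ∅
4(s) covers 2:s
5(t) covers 4:s
6(s) covers 5:t
7(t) covers 6:s
8(u) covers 3:r, 6:s
9(p) covers 7:t, 8:u
floor of heap: 0:p, 3:r
completions by unplaced set U, small U first (add the entries for U minus each lowest piece of U):
  |U|=1: {9}:1
  |U|=2: {7,9}:1  {8,9}:1
  |U|=3: {3,8,9}:1  {7,8,9}:2
  |U|=4: {3,7,8,9}:3  {6,7,8,9}:2
  |U|=5: {3,6,7,8,9}:5  {5,6,7,8,9}:2
  |U|=6: {3,5,6,7,8,9}:7  {4,5,6,7,8,9}:2
  |U|=7: {2,4,5,6,7,8,9}:2  {3,4,5,6,7,8,9}:9
  |U|=8: {1,2,4,5,6,7,8,9}:2  {2,3,4,5,6,7,8,9}:11
  start at 0(p): 13
  start at 3(r): 2
sum over floor = 15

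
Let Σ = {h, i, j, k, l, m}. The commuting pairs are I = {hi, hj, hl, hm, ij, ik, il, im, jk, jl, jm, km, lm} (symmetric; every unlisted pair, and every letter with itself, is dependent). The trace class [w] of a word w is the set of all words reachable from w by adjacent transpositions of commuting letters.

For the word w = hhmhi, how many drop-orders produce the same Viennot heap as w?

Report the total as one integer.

20

#0=h has no predecessor
#1=h depends on [0:h]
#2=m has no predecessor
#3=h depends on [1:h]
#4=i has no predecessor
sources: [0:h, 2:m, 4:i]
N(rest) = Σ N(rest − s) over sources s of rest; N(one piece) = 1:
  size 1 → [2]=1  [3]=1  [4]=1
  size 2 → [1,3]=1  [2,3]=2  [2,4]=2  [3,4]=2
  size 3 → [0,1,3]=1  [1,2,3]=3  [1,3,4]=3  [2,3,4]=6
  first=0(h) contributes 12
  first=2(m) contributes 4
  first=4(i) contributes 4
|[w]| = 20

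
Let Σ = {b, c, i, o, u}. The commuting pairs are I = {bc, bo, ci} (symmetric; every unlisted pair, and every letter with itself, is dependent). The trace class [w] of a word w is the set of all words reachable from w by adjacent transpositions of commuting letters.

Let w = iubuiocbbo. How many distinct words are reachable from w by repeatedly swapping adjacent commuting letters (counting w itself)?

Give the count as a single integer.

drop 0:i onto floor
drop 1:u onto {0:i}
drop 2:b onto {1:u}
drop 3:u onto {2:b}
drop 4:i onto {3:u}
drop 5:o onto {4:i}
drop 6:c onto {5:o}
drop 7:b onto {4:i}
drop 8:b onto {7:b}
drop 9:o onto {6:c}
ground layer = {0:i}
drop-orders for the pieces not yet dropped (sum over which currently-grounded one goes next):
  1 to go: {8} 1  {9} 1
  2 to go: {6,9} 1  {7,8} 1  {8,9} 2
  3 to go: {5,6,9} 1  {6,8,9} 3  {7,8,9} 3
  4 to go: {5,6,8,9} 4  {6,7,8,9} 6
  5 to go: {5,6,7,8,9} 10
  6 to go: {4,5,6,7,8,9} 10
  7 to go: {3,4,5,6,7,8,9} 10
  8 to go: {2,3,4,5,6,7,8,9} 10
  if 0:i drops first: 10 orders

10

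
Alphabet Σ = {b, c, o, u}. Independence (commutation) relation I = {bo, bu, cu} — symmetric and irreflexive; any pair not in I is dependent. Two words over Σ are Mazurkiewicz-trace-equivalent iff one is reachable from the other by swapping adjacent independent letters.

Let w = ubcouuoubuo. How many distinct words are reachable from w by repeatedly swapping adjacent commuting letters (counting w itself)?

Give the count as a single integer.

25

#0=u has no predecessor
#1=b has no predecessor
#2=c depends on [1:b]
#3=o depends on [0:u, 2:c]
#4=u depends on [3:o]
#5=u depends on [4:u]
#6=o depends on [5:u]
#7=u depends on [6:o]
#8=b depends on [2:c]
#9=u depends on [7:u]
#10=o depends on [9:u]
sources: [0:u, 1:b]
N(rest) = Σ N(rest − s) over sources s of rest; N(one piece) = 1:
  size 1 → [8]=1  [10]=1
  size 2 → [8,10]=2  [9,10]=1
  size 3 → [7,9,10]=1  [8,9,10]=3
  size 4 → [6,7,9,10]=1  [7,8,9,10]=4
  size 5 → [5,6,7,9,10]=1  [6,7,8,9,10]=5
  size 6 → [4,5,6,7,9,10]=1  [5,6,7,8,9,10]=6
  size 7 → [3,4,5,6,7,9,10]=1  [4,5,6,7,8,9,10]=7
  size 8 → [0,3,4,5,6,7,9,10]=1  [3,4,5,6,7,8,9,10]=8
  size 9 → [0,3,4,5,6,7,8,9,10]=9  [2,3,4,5,6,7,8,9,10]=8
  first=0(u) contributes 8
  first=1(b) contributes 17
|[w]| = 25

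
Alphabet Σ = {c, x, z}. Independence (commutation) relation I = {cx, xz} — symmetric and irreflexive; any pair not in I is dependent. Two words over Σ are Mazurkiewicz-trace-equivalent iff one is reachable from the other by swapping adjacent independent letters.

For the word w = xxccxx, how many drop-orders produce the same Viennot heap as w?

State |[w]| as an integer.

drop 0:x onto floor
drop 1:x onto {0:x}
drop 2:c onto floor
drop 3:c onto {2:c}
drop 4:x onto {1:x}
drop 5:x onto {4:x}
ground layer = {0:x, 2:c}
drop-orders for the pieces not yet dropped (sum over which currently-grounded one goes next):
  1 to go: {3} 1  {5} 1
  2 to go: {2,3} 1  {3,5} 2  {4,5} 1
  3 to go: {1,4,5} 1  {2,3,5} 3  {3,4,5} 3
  4 to go: {0,1,4,5} 1  {1,3,4,5} 4  {2,3,4,5} 6
  if 0:x drops first: 10 orders
  if 2:c drops first: 5 orders
heap linearizations: 15

15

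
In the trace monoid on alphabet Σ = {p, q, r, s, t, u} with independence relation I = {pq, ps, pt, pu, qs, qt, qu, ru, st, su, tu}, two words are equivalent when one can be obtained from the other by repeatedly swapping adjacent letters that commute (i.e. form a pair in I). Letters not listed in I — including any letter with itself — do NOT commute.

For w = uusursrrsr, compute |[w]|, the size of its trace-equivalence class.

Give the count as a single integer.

120

#0=u has no predecessor
#1=u depends on [0:u]
#2=s has no predecessor
#3=u depends on [1:u]
#4=r depends on [2:s]
#5=s depends on [4:r]
#6=r depends on [5:s]
#7=r depends on [6:r]
#8=s depends on [7:r]
#9=r depends on [8:s]
sources: [0:u, 2:s]
N(rest) = Σ N(rest − s) over sources s of rest; N(one piece) = 1:
  size 1 → [3]=1  [9]=1
  size 2 → [1,3]=1  [3,9]=2  [8,9]=1
  size 3 → [0,1,3]=1  [1,3,9]=3  [3,8,9]=3  [7,8,9]=1
  size 4 → [0,1,3,9]=4  [1,3,8,9]=6  [3,7,8,9]=4  [6,7,8,9]=1
  size 5 → [0,1,3,8,9]=10  [1,3,7,8,9]=10  [3,6,7,8,9]=5  [5,6,7,8,9]=1
  size 6 → [0,1,3,7,8,9]=20  [1,3,6,7,8,9]=15  [3,5,6,7,8,9]=6  [4,5,6,7,8,9]=1
  size 7 → [0,1,3,6,7,8,9]=35  [1,3,5,6,7,8,9]=21  [2,4,5,6,7,8,9]=1  [3,4,5,6,7,8,9]=7
  size 8 → [0,1,3,5,6,7,8,9]=56  [1,3,4,5,6,7,8,9]=28  [2,3,4,5,6,7,8,9]=8
  first=0(u) contributes 36
  first=2(s) contributes 84
|[w]| = 120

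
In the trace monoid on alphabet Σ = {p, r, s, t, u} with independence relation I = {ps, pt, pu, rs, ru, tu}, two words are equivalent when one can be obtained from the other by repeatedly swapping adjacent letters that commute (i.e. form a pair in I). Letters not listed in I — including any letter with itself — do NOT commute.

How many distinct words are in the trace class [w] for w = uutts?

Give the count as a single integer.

6

drop 0:u onto floor
drop 1:u onto {0:u}
drop 2:t onto floor
drop 3:t onto {2:t}
drop 4:s onto {1:u, 3:t}
ground layer = {0:u, 2:t}
drop-orders for the pieces not yet dropped (sum over which currently-grounded one goes next):
  1 to go: {4} 1
  2 to go: {1,4} 1  {3,4} 1
  3 to go: {0,1,4} 1  {1,3,4} 2  {2,3,4} 1
  if 0:u drops first: 3 orders
  if 2:t drops first: 3 orders
heap linearizations: 6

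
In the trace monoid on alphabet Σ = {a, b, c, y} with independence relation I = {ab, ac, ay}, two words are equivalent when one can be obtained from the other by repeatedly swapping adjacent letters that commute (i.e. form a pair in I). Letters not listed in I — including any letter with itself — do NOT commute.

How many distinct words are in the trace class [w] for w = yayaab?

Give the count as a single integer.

drop 0:y onto floor
drop 1:a onto floor
drop 2:y onto {0:y}
drop 3:a onto {1:a}
drop 4:a onto {3:a}
drop 5:b onto {2:y}
ground layer = {0:y, 1:a}
drop-orders for the pieces not yet dropped (sum over which currently-grounded one goes next):
  1 to go: {4} 1  {5} 1
  2 to go: {2,5} 1  {3,4} 1  {4,5} 2
  3 to go: {0,2,5} 1  {1,3,4} 1  {2,4,5} 3  {3,4,5} 3
  4 to go: {0,2,4,5} 4  {1,3,4,5} 4  {2,3,4,5} 6
  if 0:y drops first: 10 orders
  if 1:a drops first: 10 orders
heap linearizations: 20

20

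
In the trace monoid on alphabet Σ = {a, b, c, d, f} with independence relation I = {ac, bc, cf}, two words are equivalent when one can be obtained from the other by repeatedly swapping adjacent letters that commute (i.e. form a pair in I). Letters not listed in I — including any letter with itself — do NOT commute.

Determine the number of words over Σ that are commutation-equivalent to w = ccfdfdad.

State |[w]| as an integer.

#0=c has no predecessor
#1=c depends on [0:c]
#2=f has no predecessor
#3=d depends on [1:c, 2:f]
#4=f depends on [3:d]
#5=d depends on [4:f]
#6=a depends on [5:d]
#7=d depends on [6:a]
sources: [0:c, 2:f]
N(rest) = Σ N(rest − s) over sources s of rest; N(one piece) = 1:
  size 1 → [7]=1
  size 2 → [6,7]=1
  size 3 → [5,6,7]=1
  size 4 → [4,5,6,7]=1
  size 5 → [3,4,5,6,7]=1
  size 6 → [1,3,4,5,6,7]=1  [2,3,4,5,6,7]=1
  first=0(c) contributes 2
  first=2(f) contributes 1
|[w]| = 3

3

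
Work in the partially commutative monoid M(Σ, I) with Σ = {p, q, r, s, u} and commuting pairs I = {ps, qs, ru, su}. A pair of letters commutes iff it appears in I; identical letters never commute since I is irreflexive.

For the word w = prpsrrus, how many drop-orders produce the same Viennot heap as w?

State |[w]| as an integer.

9

0(p) covers ∅
1(r) covers 0:p
2(p) covers 1:r
3(s) covers 1:r
4(r) covers 2:p, 3:s
5(r) covers 4:r
6(u) covers 2:p
7(s) covers 5:r
floor of heap: 0:p
completions by unplaced set U, small U first (add the entries for U minus each lowest piece of U):
  |U|=1: {6}:1  {7}:1
  |U|=2: {5,7}:1  {6,7}:2
  |U|=3: {4,5,7}:1  {5,6,7}:3
  |U|=4: {3,4,5,7}:1  {4,5,6,7}:4
  |U|=5: {2,4,5,6,7}:4  {3,4,5,6,7}:5
  |U|=6: {2,3,4,5,6,7}:9
  start at 0(p): 9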